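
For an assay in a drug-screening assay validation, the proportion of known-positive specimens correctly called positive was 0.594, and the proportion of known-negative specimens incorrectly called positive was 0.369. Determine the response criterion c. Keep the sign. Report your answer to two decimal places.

c = 0.05

z(0.594) = 0.238, z(0.369) = -0.335
c = −½·[z(H) + z(FA)] = −0.5 × (0.238 + (-0.335)) = 0.0485
c > 0: the assay has a conservative response bias.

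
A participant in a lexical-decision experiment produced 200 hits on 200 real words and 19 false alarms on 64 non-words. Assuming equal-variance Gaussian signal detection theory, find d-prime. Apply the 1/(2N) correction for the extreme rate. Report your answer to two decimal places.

d-prime = 3.34

The hit rate is 200/200 = 1, so apply the 1/(2N) correction: H → 1 − 1/(2·200) = 0.99750.
z(H) = z(0.99750) = 2.807
z(FA) = z(0.29688) = -0.533
d' = 2.807 − (-0.533) = 3.340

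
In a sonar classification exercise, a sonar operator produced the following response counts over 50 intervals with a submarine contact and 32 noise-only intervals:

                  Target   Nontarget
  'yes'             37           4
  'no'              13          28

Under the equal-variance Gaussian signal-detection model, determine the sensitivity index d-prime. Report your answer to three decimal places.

d-prime = 1.794

H = 37/50 = 0.7400
FA = 4/32 = 0.1250
z(0.7400) = 0.6433, z(0.1250) = -1.1503
d' = z(H) − z(FA) = 0.6433 − (-1.1503) = 1.7936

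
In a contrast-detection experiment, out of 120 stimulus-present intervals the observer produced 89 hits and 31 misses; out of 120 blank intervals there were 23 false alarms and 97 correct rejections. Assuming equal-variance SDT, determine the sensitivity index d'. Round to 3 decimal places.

d' = 1.520

H = 89/120 = 0.7417
FA = 23/120 = 0.1917
z(H) = z(0.7417) = 0.6486
z(FA) = z(0.1917) = -0.8716
d' = z(H) − z(FA) = 0.6486 − (-0.8716) = 1.5202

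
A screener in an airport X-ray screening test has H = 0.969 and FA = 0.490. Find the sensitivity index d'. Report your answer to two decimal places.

d' = 1.89

z(0.969) = 1.866, z(0.490) = -0.025
d' = z(H) − z(FA) = 1.866 − (-0.025) = 1.891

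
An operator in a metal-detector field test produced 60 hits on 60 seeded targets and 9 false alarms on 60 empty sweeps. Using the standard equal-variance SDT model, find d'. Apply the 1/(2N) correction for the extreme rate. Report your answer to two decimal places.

The hit rate is 60/60 = 1, so apply the 1/(2N) correction: H → 1 − 1/(2·60) = 0.99167.
z(H) = z(0.99167) = 2.394
z(FA) = z(0.15000) = -1.036
d' = 2.394 − (-1.036) = 3.430

d' = 3.43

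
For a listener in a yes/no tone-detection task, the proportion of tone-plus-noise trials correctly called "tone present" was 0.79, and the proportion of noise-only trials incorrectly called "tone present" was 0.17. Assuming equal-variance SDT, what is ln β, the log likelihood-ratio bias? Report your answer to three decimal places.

ln β = 0.130

z(H) = 0.8064
z(FA) = -0.9542
ln β = −½·[z(H)² − z(FA)²] = −0.5 × (0.6503 − 0.9105) = 0.1301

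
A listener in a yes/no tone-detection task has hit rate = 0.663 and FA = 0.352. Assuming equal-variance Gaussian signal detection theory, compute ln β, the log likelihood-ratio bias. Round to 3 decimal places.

z(H) = z(0.663) = 0.4207
z(FA) = z(0.352) = -0.3799
ln β = −½·[z(H)² − z(FA)²] = −0.5 × (0.1770 − 0.1443) = -0.01635

ln β = -0.016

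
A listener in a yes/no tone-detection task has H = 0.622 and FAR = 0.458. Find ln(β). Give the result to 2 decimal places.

z(H) = z(0.622) = 0.311
z(FA) = z(0.458) = -0.105
ln β = −½·[z(H)² − z(FA)²] = −0.5 × (0.097 − 0.011) = -0.043

ln β = -0.04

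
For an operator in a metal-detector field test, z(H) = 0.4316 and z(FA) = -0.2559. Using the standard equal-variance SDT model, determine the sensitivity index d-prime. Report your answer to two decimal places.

d' = z(H) − z(FA) = 0.4316 − (-0.2559) = 0.6875

d-prime = 0.69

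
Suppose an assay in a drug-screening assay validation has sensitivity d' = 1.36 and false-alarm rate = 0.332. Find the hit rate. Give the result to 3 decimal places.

hit rate = 0.823

z(false-alarm rate) = z(0.332) = -0.4344
z(H) = z(FA) + d' = -0.4344 + 1.36 = 0.9256
hit rate = Φ(0.9256) = 0.8227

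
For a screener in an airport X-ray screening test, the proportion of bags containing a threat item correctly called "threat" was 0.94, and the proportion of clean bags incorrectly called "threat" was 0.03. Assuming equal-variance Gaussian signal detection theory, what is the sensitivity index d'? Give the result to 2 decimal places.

d' = 3.44

Φ⁻¹(H) = Φ⁻¹(0.94) = 1.555
Φ⁻¹(FA) = Φ⁻¹(0.03) = -1.881
d' = z(H) − z(FA) = 1.555 − (-1.881) = 3.436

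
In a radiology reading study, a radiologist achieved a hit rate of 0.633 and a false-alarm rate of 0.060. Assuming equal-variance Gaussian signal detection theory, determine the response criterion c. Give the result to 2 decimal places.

z(H) = 0.340
z(FA) = -1.555
c = −½·[z(H) + z(FA)] = −0.5 × (0.340 + (-1.555)) = 0.6075

c = 0.61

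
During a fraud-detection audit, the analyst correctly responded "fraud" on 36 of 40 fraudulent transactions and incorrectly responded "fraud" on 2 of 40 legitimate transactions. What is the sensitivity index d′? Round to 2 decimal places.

H = 36/40 = 0.9000
FA = 2/40 = 0.0500
Φ⁻¹(H) = 1.282
Φ⁻¹(FA) = -1.645
d' = z(H) − z(FA) = 1.282 − (-1.645) = 2.927

d′ = 2.93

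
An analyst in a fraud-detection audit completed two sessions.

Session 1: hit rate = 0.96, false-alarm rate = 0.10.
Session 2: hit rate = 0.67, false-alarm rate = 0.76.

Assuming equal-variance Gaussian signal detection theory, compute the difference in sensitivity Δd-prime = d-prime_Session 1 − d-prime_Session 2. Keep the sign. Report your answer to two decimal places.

Δd-prime = 3.30

Session 1: z(0.96) = 1.751, z(0.10) = -1.282, d' = 3.033
Session 2: z(0.67) = 0.440, z(0.76) = 0.706, d' = -0.266
Δd' = d'_Session 1 − d'_Session 2 = 3.033 − (-0.266) = 3.299
Session 1 has the higher sensitivity.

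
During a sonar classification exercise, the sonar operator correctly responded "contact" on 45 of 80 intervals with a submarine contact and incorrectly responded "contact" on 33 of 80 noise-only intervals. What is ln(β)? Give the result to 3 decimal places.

H = 45/80 = 0.5625
FA = 33/80 = 0.4125
z(H) = z(0.5625) = 0.1573
z(FA) = z(0.4125) = -0.2211
ln β = −½·[z(H)² − z(FA)²] = −0.5 × (0.0247 − 0.0489) = 0.0121

ln β = 0.012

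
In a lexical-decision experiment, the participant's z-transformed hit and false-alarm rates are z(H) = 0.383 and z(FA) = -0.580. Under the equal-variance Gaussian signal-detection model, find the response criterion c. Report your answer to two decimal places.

c = −½·[z(H) + z(FA)] = −½·(0.383 + (-0.580)) = 0.0985

c = 0.10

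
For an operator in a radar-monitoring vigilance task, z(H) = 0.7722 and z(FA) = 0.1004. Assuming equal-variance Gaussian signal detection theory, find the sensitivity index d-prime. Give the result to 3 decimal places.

d-prime = 0.672

d' = z(H) − z(FA) = 0.7722 − 0.1004 = 0.6718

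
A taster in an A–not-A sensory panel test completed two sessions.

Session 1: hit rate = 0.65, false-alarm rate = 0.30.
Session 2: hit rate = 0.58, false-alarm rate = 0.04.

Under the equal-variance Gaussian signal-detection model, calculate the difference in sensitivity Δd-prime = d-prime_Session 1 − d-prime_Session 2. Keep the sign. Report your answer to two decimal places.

Δd-prime = -1.04

Session 1: z(0.65) = 0.385, z(0.30) = -0.524, d' = 0.909
Session 2: z(0.58) = 0.202, z(0.04) = -1.751, d' = 1.953
Δd' = d'_Session 1 − d'_Session 2 = 0.909 − 1.953 = -1.044
Session 2 has the higher sensitivity.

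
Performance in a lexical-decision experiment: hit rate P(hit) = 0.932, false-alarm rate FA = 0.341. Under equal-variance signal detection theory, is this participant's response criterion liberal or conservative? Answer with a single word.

liberal

z(H) = 1.491, z(FA) = -0.410
c = −½·(z(H) + z(FA)) = -0.5405
c < 0 → liberal criterion (biased toward responding “yes”).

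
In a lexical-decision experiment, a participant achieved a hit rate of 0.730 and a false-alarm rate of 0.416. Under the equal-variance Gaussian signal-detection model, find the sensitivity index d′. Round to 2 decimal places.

d′ = 0.82

Φ⁻¹(0.730) = 0.6128, Φ⁻¹(0.416) = -0.2121
d' = z(H) − z(FA) = 0.6128 − (-0.2121) = 0.8249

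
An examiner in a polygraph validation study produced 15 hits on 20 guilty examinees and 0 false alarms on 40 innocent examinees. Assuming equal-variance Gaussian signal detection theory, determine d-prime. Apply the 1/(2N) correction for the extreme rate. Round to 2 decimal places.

The false-alarm rate is 0/40 = 0, so apply the 1/(2N) correction: FA → 1/(2·40) = 0.01250.
z(H) = z(0.75000) = 0.674
z(FA) = z(0.01250) = -2.241
d' = 0.674 − (-2.241) = 2.915

d-prime = 2.92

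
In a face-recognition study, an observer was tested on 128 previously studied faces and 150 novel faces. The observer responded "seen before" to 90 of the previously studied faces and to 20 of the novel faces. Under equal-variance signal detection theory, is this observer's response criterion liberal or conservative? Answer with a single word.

conservative

z(H) = 0.533, z(FA) = -1.111
c = −½·(z(H) + z(FA)) = 0.289
c > 0 → conservative criterion (biased toward responding “no”).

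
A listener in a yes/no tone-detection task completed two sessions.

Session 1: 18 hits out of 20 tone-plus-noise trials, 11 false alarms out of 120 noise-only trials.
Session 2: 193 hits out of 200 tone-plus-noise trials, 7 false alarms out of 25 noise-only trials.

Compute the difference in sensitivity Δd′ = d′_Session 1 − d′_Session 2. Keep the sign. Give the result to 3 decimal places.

Δd′ = 0.217

Session 1: z(0.9000) = 1.2816, z(0.0917) = -1.3304, d' = 2.6120
Session 2: z(0.9650) = 1.8119, z(0.2800) = -0.5828, d' = 2.3947
Δd' = d'_Session 1 − d'_Session 2 = 2.6120 − 2.3947 = 0.2173
Session 1 has the higher sensitivity.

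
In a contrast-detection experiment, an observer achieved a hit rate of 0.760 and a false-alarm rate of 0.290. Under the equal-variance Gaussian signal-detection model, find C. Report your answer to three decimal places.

z(0.760) = 0.7063, z(0.290) = -0.5534
c = −½·[z(H) + z(FA)] = −0.5 × (0.7063 + (-0.5534)) = -0.07645
c < 0: the observer has a liberal response bias.

C = -0.076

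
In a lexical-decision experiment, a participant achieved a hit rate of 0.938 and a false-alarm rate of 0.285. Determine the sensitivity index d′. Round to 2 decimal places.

z(H) = 1.5382
z(FA) = -0.5681
d' = z(H) − z(FA) = 1.5382 − (-0.5681) = 2.1063

d′ = 2.11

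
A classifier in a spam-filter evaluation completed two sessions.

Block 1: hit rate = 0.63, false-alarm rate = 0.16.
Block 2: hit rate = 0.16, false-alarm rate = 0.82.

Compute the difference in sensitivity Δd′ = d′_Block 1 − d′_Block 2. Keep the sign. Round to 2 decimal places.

Δd′ = 3.24

Block 1: z(0.63) = 0.332, z(0.16) = -0.994, d' = 1.326
Block 2: z(0.16) = -0.994, z(0.82) = 0.915, d' = -1.909
Δd' = d'_Block 1 − d'_Block 2 = 1.326 − (-1.909) = 3.235
Block 1 has the higher sensitivity.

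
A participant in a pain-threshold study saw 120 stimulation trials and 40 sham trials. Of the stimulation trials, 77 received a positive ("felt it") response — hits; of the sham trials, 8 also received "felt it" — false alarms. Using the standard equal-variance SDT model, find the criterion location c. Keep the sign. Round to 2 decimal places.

c = 0.24

H = 77/120 = 0.6417
FA = 8/40 = 0.2000
z(0.6417) = 0.363, z(0.2000) = -0.842
c = −½·[z(H) + z(FA)] = −0.5 × (0.363 + (-0.842)) = 0.2395
c > 0: the participant has a conservative response bias.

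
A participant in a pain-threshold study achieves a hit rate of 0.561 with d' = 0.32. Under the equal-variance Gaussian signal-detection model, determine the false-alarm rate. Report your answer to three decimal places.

false-alarm rate = 0.434

z(hit rate) = z(0.561) = 0.1535
z(FA) = z(H) − d' = 0.1535 − 0.32 = -0.1665
false-alarm rate = Φ(-0.1665) = 0.4339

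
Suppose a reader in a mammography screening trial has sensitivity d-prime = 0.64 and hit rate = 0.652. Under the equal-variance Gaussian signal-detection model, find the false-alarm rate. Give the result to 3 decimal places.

z(hit rate) = z(0.652) = 0.3907
z(FA) = z(H) − d' = 0.3907 − 0.64 = -0.2493
false-alarm rate = Φ(-0.2493) = 0.4016

false-alarm rate = 0.402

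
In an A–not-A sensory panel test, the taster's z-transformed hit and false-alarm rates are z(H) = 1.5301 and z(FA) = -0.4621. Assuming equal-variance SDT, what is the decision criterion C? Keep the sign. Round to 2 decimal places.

C = -0.53

c = −½·[z(H) + z(FA)] = −½·(1.5301 + (-0.4621)) = -0.5340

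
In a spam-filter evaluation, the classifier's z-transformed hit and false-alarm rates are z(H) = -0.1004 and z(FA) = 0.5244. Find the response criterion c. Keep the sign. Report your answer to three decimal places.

c = −½·[z(H) + z(FA)] = −½·(-0.1004 + 0.5244) = -0.2120
c < 0: the classifier has a liberal response bias.

c = -0.212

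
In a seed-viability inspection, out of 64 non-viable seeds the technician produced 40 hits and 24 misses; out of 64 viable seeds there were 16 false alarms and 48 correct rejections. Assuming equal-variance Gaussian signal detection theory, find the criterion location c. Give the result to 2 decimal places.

c = 0.18

H = 40/64 = 0.6250
FA = 16/64 = 0.2500
z(H) = z(0.6250) = 0.319
z(FA) = z(0.2500) = -0.674
c = −½·[z(H) + z(FA)] = −0.5 × (0.319 + (-0.674)) = 0.1775
c > 0: the technician has a conservative response bias.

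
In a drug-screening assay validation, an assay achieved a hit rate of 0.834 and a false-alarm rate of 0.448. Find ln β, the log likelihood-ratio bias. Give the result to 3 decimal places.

ln β = -0.462

Φ⁻¹(0.834) = 0.9701, Φ⁻¹(0.448) = -0.1307
ln β = −½·[z(H)² − z(FA)²] = −0.5 × (0.9411 − 0.0171) = -0.4620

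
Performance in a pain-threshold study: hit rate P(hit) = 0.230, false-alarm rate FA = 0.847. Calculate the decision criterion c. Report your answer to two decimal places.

c = -0.14

z(H) = z(0.230) = -0.7388
z(FA) = z(0.847) = 1.0237
c = −½·[z(H) + z(FA)] = −0.5 × (-0.7388 + 1.0237) = -0.14245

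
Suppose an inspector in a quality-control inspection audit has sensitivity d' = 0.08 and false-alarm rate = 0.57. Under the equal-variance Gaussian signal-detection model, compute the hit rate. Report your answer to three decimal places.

hit rate = 0.601

z(false-alarm rate) = z(0.57) = 0.1764
z(H) = z(FA) + d' = 0.1764 + 0.08 = 0.2564
hit rate = Φ(0.2564) = 0.6012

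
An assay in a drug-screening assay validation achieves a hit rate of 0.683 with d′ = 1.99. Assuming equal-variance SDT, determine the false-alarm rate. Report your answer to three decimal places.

false-alarm rate = 0.065

z(hit rate) = z(0.683) = 0.4761
z(FA) = z(H) − d' = 0.4761 − 1.99 = -1.5139
false-alarm rate = Φ(-1.5139) = 0.0650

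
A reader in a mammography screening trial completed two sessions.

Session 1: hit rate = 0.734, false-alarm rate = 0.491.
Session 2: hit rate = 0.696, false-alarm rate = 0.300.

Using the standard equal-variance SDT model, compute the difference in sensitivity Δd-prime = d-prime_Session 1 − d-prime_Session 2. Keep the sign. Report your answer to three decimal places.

Session 1: z(0.734) = 0.6250, z(0.491) = -0.0226, d' = 0.6476
Session 2: z(0.696) = 0.5129, z(0.300) = -0.5244, d' = 1.0373
Δd' = d'_Session 1 − d'_Session 2 = 0.6476 − 1.0373 = -0.3897
Session 2 has the higher sensitivity.

Δd-prime = -0.390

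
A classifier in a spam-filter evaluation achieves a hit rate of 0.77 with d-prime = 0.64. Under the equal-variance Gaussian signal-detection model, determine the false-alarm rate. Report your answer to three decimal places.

false-alarm rate = 0.539

z(hit rate) = z(0.77) = 0.7388
z(FA) = z(H) − d' = 0.7388 − 0.64 = 0.0988
false-alarm rate = Φ(0.0988) = 0.5394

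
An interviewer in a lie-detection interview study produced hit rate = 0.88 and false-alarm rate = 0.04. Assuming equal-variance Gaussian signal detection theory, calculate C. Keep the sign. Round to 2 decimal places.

C = 0.29

z(H) = 1.1750
z(FA) = -1.7507
c = −½·[z(H) + z(FA)] = −0.5 × (1.1750 + (-1.7507)) = 0.28785
c > 0: the interviewer has a conservative response bias.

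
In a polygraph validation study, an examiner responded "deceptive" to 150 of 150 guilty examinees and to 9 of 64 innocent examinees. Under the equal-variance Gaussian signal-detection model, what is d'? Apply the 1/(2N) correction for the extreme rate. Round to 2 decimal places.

d' = 3.79

The hit rate is 150/150 = 1, so apply the 1/(2N) correction: H → 1 − 1/(2·150) = 0.99667.
z(H) = z(0.99667) = 2.713
z(FA) = z(0.14062) = -1.078
d' = 2.713 − (-1.078) = 3.791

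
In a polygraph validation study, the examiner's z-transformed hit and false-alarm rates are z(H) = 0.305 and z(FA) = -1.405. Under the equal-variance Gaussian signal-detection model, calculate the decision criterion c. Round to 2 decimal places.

c = −½·[z(H) + z(FA)] = −½·(0.305 + (-1.405)) = 0.550
c > 0: the examiner has a conservative response bias.

c = 0.55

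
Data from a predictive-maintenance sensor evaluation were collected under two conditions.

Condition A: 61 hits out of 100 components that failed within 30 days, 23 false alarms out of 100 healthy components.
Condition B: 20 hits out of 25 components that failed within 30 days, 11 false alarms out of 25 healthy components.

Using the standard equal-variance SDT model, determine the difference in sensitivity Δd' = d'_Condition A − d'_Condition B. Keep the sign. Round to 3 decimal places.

Condition A: z(0.6100) = 0.2793, z(0.2300) = -0.7388, d' = 1.0181
Condition B: z(0.8000) = 0.8416, z(0.4400) = -0.1510, d' = 0.9926
Δd' = d'_Condition A − d'_Condition B = 1.0181 − 0.9926 = 0.0255
Condition A has the higher sensitivity.

Δd' = 0.026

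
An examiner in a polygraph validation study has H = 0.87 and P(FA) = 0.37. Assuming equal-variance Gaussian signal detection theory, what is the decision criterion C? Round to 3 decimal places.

Φ⁻¹(H) = Φ⁻¹(0.87) = 1.1264
Φ⁻¹(FA) = Φ⁻¹(0.37) = -0.3319
c = −½·[z(H) + z(FA)] = −0.5 × (1.1264 + (-0.3319)) = -0.39725
c < 0: the examiner has a liberal response bias.

C = -0.397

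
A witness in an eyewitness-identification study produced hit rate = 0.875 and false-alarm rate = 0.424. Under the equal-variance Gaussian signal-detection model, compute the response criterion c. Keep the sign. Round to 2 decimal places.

c = -0.48

z(H) = 1.1503
z(FA) = -0.1917
c = −½·[z(H) + z(FA)] = −0.5 × (1.1503 + (-0.1917)) = -0.4793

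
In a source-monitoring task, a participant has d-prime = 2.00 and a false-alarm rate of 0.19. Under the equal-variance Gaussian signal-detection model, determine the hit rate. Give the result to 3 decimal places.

hit rate = 0.869

z(false-alarm rate) = z(0.19) = -0.8779
z(H) = z(FA) + d' = -0.8779 + 2.00 = 1.1221
hit rate = Φ(1.1221) = 0.8691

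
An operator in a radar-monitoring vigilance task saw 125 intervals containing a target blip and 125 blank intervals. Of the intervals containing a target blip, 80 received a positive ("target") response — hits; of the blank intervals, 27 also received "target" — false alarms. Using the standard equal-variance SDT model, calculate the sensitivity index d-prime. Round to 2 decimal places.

H = 80/125 = 0.6400
FA = 27/125 = 0.2160
z(H) = z(0.6400) = 0.358
z(FA) = z(0.2160) = -0.786
d' = z(H) − z(FA) = 0.358 − (-0.786) = 1.144

d-prime = 1.14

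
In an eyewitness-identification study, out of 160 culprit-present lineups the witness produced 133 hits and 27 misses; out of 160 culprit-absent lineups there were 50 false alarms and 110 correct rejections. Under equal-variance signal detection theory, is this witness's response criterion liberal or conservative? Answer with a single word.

z(H) = 0.959, z(FA) = -0.489
c = −½·(z(H) + z(FA)) = -0.235
c < 0 → liberal criterion (biased toward responding “yes”).

liberal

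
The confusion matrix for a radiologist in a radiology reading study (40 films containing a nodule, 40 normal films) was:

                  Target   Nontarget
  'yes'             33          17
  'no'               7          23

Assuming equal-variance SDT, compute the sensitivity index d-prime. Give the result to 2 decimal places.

H = 33/40 = 0.8250
FA = 17/40 = 0.4250
z(H) = z(0.8250) = 0.9346
z(FA) = z(0.4250) = -0.1891
d' = z(H) − z(FA) = 0.9346 − (-0.1891) = 1.1237

d-prime = 1.12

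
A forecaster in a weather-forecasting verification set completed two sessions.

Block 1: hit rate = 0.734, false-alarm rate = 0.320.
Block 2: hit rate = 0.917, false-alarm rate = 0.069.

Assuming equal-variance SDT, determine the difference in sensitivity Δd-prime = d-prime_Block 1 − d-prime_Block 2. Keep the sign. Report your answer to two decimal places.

Δd-prime = -1.78

Block 1: z(0.734) = 0.625, z(0.320) = -0.468, d' = 1.093
Block 2: z(0.917) = 1.385, z(0.069) = -1.483, d' = 2.868
Δd' = d'_Block 1 − d'_Block 2 = 1.093 − 2.868 = -1.775
Block 2 has the higher sensitivity.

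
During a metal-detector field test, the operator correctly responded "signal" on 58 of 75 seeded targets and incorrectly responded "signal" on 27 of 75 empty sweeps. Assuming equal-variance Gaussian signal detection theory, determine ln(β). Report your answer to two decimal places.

H = 58/75 = 0.7733
FA = 27/75 = 0.3600
Φ⁻¹(H) = Φ⁻¹(0.7733) = 0.750
Φ⁻¹(FA) = Φ⁻¹(0.3600) = -0.358
ln β = −½·[z(H)² − z(FA)²] = −0.5 × (0.563 − 0.128) = -0.2175

ln β = -0.22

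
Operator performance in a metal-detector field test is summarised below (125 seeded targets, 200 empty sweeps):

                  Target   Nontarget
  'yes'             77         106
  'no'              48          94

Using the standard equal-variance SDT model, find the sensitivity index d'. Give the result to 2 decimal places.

d' = 0.22

H = 77/125 = 0.6160
FA = 106/200 = 0.5300
z(H) = 0.295
z(FA) = 0.075
d' = z(H) − z(FA) = 0.295 − 0.075 = 0.220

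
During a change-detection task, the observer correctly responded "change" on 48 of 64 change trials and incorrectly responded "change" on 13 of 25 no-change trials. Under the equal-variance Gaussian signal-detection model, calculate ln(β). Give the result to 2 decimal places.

H = 48/64 = 0.7500
FA = 13/25 = 0.5200
z(H) = 0.674
z(FA) = 0.050
ln β = −½·[z(H)² − z(FA)²] = −0.5 × (0.454 − 0.003) = -0.2255

ln β = -0.23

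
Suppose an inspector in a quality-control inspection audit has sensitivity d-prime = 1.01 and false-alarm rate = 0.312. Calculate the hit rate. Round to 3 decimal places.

z(false-alarm rate) = z(0.312) = -0.4902
z(H) = z(FA) + d' = -0.4902 + 1.01 = 0.5198
hit rate = Φ(0.5198) = 0.6984

hit rate = 0.698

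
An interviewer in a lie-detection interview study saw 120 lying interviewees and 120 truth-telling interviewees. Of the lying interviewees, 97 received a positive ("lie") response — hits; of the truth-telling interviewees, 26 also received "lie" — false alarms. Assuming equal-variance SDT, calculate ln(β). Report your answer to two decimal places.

H = 97/120 = 0.8083
FA = 26/120 = 0.2167
z(H) = z(0.8083) = 0.872
z(FA) = z(0.2167) = -0.783
ln β = −½·[z(H)² − z(FA)²] = −0.5 × (0.760 − 0.613) = -0.0735

ln β = -0.07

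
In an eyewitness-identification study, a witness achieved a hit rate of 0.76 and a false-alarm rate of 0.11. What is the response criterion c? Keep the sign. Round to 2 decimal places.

c = 0.26

Φ⁻¹(H) = Φ⁻¹(0.76) = 0.706
Φ⁻¹(FA) = Φ⁻¹(0.11) = -1.227
c = −½·[z(H) + z(FA)] = −0.5 × (0.706 + (-1.227)) = 0.2605
c > 0: the witness has a conservative response bias.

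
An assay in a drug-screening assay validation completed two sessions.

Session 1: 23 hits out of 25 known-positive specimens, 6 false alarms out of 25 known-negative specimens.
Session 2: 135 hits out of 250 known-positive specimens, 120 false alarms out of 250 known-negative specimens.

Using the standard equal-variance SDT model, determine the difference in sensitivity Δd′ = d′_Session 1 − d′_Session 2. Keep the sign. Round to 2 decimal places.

Δd′ = 1.96

Session 1: z(0.9200) = 1.405, z(0.2400) = -0.706, d' = 2.111
Session 2: z(0.5400) = 0.100, z(0.4800) = -0.050, d' = 0.150
Δd' = d'_Session 1 − d'_Session 2 = 2.111 − 0.150 = 1.961
Session 1 has the higher sensitivity.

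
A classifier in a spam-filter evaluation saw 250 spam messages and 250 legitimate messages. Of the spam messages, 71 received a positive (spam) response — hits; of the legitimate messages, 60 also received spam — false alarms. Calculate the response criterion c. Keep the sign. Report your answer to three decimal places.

H = 71/250 = 0.2840
FA = 60/250 = 0.2400
z(H) = z(0.2840) = -0.5710
z(FA) = z(0.2400) = -0.7063
c = −½·[z(H) + z(FA)] = −0.5 × (-0.5710 + (-0.7063)) = 0.63865

c = 0.639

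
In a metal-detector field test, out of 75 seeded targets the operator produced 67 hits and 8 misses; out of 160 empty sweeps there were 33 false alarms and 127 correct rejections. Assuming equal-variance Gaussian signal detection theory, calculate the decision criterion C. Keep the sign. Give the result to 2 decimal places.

C = -0.21

H = 67/75 = 0.8933
FA = 33/160 = 0.2062
z(H) = z(0.8933) = 1.244
z(FA) = z(0.2062) = -0.820
c = −½·[z(H) + z(FA)] = −0.5 × (1.244 + (-0.820)) = -0.212
c < 0: the operator has a liberal response bias.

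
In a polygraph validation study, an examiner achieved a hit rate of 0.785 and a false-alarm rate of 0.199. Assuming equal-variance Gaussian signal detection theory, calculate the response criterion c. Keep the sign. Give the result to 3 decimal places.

Φ⁻¹(H) = 0.7892
Φ⁻¹(FA) = -0.8452
c = −½·[z(H) + z(FA)] = −0.5 × (0.7892 + (-0.8452)) = 0.0280

c = 0.028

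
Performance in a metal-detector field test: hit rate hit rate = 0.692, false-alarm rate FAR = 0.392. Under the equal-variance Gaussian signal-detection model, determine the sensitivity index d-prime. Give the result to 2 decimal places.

z(H) = 0.502
z(FA) = -0.274
d' = z(H) − z(FA) = 0.502 − (-0.274) = 0.776

d-prime = 0.78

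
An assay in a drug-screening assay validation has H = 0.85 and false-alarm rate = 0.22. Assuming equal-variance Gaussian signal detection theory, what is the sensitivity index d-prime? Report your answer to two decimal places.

d-prime = 1.81

z(H) = z(0.85) = 1.0364
z(FA) = z(0.22) = -0.7722
d' = z(H) − z(FA) = 1.0364 − (-0.7722) = 1.8086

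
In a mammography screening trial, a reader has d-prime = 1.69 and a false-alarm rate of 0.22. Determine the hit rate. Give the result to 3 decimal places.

hit rate = 0.821

z(false-alarm rate) = z(0.22) = -0.7722
z(H) = z(FA) + d' = -0.7722 + 1.69 = 0.9178
hit rate = Φ(0.9178) = 0.8206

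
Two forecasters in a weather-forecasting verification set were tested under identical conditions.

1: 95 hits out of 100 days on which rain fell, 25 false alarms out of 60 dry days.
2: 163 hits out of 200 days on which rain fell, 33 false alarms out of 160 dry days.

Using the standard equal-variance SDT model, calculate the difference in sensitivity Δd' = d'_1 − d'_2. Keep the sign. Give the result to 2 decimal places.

1: z(0.9500) = 1.645, z(0.4167) = -0.210, d' = 1.855
2: z(0.8150) = 0.896, z(0.2062) = -0.820, d' = 1.716
Δd' = d'_1 − d'_2 = 1.855 − 1.716 = 0.139
1 has the higher sensitivity.

Δd' = 0.14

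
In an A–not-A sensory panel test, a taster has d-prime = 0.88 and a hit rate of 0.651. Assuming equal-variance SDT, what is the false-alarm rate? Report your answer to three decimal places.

z(hit rate) = z(0.651) = 0.3880
z(FA) = z(H) − d' = 0.3880 − 0.88 = -0.4920
false-alarm rate = Φ(-0.4920) = 0.3114

false-alarm rate = 0.311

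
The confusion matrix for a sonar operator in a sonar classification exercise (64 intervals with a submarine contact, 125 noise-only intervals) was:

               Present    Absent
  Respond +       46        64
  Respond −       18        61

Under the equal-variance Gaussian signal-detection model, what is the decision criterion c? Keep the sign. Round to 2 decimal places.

c = -0.30

H = 46/64 = 0.7188
FA = 64/125 = 0.5120
z(H) = 0.579
z(FA) = 0.030
c = −½·[z(H) + z(FA)] = −0.5 × (0.579 + 0.030) = -0.3045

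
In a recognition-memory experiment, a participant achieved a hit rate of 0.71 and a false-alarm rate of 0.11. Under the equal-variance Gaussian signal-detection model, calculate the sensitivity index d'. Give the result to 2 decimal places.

d' = 1.78

z(0.71) = 0.5534, z(0.11) = -1.2265
d' = z(H) − z(FA) = 0.5534 − (-1.2265) = 1.7799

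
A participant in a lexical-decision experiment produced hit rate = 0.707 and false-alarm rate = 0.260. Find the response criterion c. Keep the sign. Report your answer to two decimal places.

Φ⁻¹(0.707) = 0.5446, Φ⁻¹(0.260) = -0.6433
c = −½·[z(H) + z(FA)] = −0.5 × (0.5446 + (-0.6433)) = 0.04935

c = 0.05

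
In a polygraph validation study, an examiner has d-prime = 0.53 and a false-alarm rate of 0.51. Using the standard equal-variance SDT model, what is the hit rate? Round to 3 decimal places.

z(false-alarm rate) = z(0.51) = 0.0251
z(H) = z(FA) + d' = 0.0251 + 0.53 = 0.5551
hit rate = Φ(0.5551) = 0.7106

hit rate = 0.711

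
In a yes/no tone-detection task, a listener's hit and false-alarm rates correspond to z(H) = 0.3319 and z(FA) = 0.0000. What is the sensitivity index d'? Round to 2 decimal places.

d' = z(H) − z(FA) = 0.3319 − 0.0000 = 0.3319

d' = 0.33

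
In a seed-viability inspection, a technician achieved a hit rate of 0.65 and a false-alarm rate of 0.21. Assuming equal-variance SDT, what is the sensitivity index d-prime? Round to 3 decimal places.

d-prime = 1.192

Φ⁻¹(H) = Φ⁻¹(0.65) = 0.3853
Φ⁻¹(FA) = Φ⁻¹(0.21) = -0.8064
d' = z(H) − z(FA) = 0.3853 − (-0.8064) = 1.1917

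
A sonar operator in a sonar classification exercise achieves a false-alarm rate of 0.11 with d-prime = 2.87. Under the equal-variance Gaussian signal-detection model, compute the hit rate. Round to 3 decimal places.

hit rate = 0.950

z(false-alarm rate) = z(0.11) = -1.2265
z(H) = z(FA) + d' = -1.2265 + 2.87 = 1.6435
hit rate = Φ(1.6435) = 0.9499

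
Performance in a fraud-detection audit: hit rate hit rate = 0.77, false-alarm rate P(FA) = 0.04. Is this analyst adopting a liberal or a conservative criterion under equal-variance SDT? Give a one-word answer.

z(H) = 0.739, z(FA) = -1.751
c = −½·(z(H) + z(FA)) = 0.506
c > 0 → conservative criterion (biased toward responding “no”).

conservative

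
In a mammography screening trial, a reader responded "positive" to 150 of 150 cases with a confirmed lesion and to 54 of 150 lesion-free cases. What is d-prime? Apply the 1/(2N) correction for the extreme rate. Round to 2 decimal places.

The hit rate is 150/150 = 1, so apply the 1/(2N) correction: H → 1 − 1/(2·150) = 0.99667.
z(H) = z(0.99667) = 2.713
z(FA) = z(0.36000) = -0.358
d' = 2.713 − (-0.358) = 3.071

d-prime = 3.07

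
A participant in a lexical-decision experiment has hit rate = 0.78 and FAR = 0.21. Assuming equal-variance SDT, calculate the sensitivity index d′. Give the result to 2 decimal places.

z(H) = z(0.78) = 0.772
z(FA) = z(0.21) = -0.806
d' = z(H) − z(FA) = 0.772 − (-0.806) = 1.578

d′ = 1.58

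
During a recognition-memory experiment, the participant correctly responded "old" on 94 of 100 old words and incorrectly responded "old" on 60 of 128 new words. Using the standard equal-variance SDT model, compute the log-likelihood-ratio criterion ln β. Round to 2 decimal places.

H = 94/100 = 0.9400
FA = 60/128 = 0.4688
z(H) = z(0.9400) = 1.555
z(FA) = z(0.4688) = -0.078
ln β = −½·[z(H)² − z(FA)²] = −0.5 × (2.418 − 0.006) = -1.206

ln β = -1.21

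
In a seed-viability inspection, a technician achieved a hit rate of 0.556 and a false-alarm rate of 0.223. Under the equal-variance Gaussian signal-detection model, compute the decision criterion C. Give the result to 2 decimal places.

C = 0.31

z(0.556) = 0.141, z(0.223) = -0.762
c = −½·[z(H) + z(FA)] = −0.5 × (0.141 + (-0.762)) = 0.3105
c > 0: the technician has a conservative response bias.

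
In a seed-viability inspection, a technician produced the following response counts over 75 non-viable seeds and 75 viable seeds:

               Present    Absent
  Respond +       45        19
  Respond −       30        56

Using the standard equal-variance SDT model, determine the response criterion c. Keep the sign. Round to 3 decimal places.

c = 0.205

H = 45/75 = 0.6000
FA = 19/75 = 0.2533
z(H) = 0.2533
z(FA) = -0.6641
c = −½·[z(H) + z(FA)] = −0.5 × (0.2533 + (-0.6641)) = 0.2054
c > 0: the technician has a conservative response bias.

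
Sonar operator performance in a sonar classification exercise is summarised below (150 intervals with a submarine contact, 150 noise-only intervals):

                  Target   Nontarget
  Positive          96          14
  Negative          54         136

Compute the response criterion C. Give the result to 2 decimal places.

H = 96/150 = 0.6400
FA = 14/150 = 0.0933
z(H) = 0.3585
z(FA) = -1.3207
c = −½·[z(H) + z(FA)] = −0.5 × (0.3585 + (-1.3207)) = 0.4811
c > 0: the sonar operator has a conservative response bias.

C = 0.48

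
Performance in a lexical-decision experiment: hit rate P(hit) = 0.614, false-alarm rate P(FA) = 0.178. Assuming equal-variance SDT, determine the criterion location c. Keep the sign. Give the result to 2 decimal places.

Φ⁻¹(H) = Φ⁻¹(0.614) = 0.2898
Φ⁻¹(FA) = Φ⁻¹(0.178) = -0.9230
c = −½·[z(H) + z(FA)] = −0.5 × (0.2898 + (-0.9230)) = 0.3166
c > 0: the participant has a conservative response bias.

c = 0.32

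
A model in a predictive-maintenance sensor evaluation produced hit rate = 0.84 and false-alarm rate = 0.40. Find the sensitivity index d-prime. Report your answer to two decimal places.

Φ⁻¹(0.84) = 0.994, Φ⁻¹(0.40) = -0.253
d' = z(H) − z(FA) = 0.994 − (-0.253) = 1.247

d-prime = 1.25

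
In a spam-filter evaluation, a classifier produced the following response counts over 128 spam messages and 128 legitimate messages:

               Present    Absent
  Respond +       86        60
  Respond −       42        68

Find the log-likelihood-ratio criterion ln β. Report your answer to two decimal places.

ln β = -0.10

H = 86/128 = 0.6719
FA = 60/128 = 0.4688
z(H) = z(0.6719) = 0.445
z(FA) = z(0.4688) = -0.078
ln β = −½·[z(H)² − z(FA)²] = −0.5 × (0.198 − 0.006) = -0.096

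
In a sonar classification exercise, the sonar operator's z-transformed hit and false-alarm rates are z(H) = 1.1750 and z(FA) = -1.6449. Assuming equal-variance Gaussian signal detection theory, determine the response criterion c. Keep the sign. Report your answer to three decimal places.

c = 0.235

c = −½·[z(H) + z(FA)] = −½·(1.1750 + (-1.6449)) = 0.23495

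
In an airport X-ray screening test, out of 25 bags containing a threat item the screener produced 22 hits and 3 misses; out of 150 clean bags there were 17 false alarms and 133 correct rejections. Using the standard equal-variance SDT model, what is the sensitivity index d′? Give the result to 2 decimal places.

H = 22/25 = 0.8800
FA = 17/150 = 0.1133
Φ⁻¹(0.8800) = 1.1750, Φ⁻¹(0.1133) = -1.2092
d' = z(H) − z(FA) = 1.1750 − (-1.2092) = 2.3842

d′ = 2.38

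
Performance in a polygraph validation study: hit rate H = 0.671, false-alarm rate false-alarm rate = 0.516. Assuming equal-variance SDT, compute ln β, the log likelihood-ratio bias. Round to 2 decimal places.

z(0.671) = 0.443, z(0.516) = 0.040
ln β = −½·[z(H)² − z(FA)²] = −0.5 × (0.196 − 0.002) = -0.097

ln β = -0.10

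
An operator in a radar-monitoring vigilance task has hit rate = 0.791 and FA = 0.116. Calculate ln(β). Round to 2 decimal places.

ln β = 0.39

Φ⁻¹(H) = Φ⁻¹(0.791) = 0.810
Φ⁻¹(FA) = Φ⁻¹(0.116) = -1.195
ln β = −½·[z(H)² − z(FA)²] = −0.5 × (0.656 − 1.428) = 0.386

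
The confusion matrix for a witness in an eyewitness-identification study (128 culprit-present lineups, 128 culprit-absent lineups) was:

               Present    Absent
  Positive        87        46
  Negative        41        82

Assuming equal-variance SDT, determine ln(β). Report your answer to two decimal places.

ln β = -0.04

H = 87/128 = 0.6797
FA = 46/128 = 0.3594
z(H) = 0.467
z(FA) = -0.360
ln β = −½·[z(H)² − z(FA)²] = −0.5 × (0.218 − 0.130) = -0.044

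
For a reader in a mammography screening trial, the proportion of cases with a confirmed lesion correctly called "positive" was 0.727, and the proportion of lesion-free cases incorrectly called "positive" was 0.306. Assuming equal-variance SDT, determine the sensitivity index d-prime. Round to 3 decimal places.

Φ⁻¹(0.727) = 0.6038, Φ⁻¹(0.306) = -0.5072
d' = z(H) − z(FA) = 0.6038 − (-0.5072) = 1.1110

d-prime = 1.111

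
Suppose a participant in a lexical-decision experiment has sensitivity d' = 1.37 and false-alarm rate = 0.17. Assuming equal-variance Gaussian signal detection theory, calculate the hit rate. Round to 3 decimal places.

z(false-alarm rate) = z(0.17) = -0.9542
z(H) = z(FA) + d' = -0.9542 + 1.37 = 0.4158
hit rate = Φ(0.4158) = 0.6612

hit rate = 0.661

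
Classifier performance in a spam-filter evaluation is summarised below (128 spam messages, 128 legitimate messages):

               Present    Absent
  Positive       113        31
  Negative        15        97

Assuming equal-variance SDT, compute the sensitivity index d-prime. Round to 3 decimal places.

d-prime = 1.888

H = 113/128 = 0.8828
FA = 31/128 = 0.2422
z(H) = z(0.8828) = 1.1891
z(FA) = z(0.2422) = -0.6992
d' = z(H) − z(FA) = 1.1891 − (-0.6992) = 1.8883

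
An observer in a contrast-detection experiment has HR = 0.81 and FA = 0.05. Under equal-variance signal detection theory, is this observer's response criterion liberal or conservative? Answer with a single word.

conservative

z(H) = 0.878, z(FA) = -1.645
c = −½·(z(H) + z(FA)) = 0.3835
c > 0 → conservative criterion (biased toward responding “no”).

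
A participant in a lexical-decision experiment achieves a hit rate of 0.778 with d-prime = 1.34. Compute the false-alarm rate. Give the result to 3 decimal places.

z(hit rate) = z(0.778) = 0.7655
z(FA) = z(H) − d' = 0.7655 − 1.34 = -0.5745
false-alarm rate = Φ(-0.5745) = 0.2828

false-alarm rate = 0.283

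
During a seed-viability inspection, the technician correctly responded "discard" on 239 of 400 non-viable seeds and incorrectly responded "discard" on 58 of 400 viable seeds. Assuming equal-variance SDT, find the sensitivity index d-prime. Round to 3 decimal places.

H = 239/400 = 0.5975
FA = 58/400 = 0.1450
z(H) = 0.2469
z(FA) = -1.0581
d' = z(H) − z(FA) = 0.2469 − (-1.0581) = 1.3050

d-prime = 1.305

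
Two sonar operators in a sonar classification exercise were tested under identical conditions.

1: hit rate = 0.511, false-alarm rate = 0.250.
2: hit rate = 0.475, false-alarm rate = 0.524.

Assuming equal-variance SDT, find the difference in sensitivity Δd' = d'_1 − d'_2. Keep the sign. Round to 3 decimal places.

Δd' = 0.825

1: z(0.511) = 0.0276, z(0.250) = -0.6745, d' = 0.7021
2: z(0.475) = -0.0627, z(0.524) = 0.0602, d' = -0.1229
Δd' = d'_1 − d'_2 = 0.7021 − (-0.1229) = 0.8250
1 has the higher sensitivity.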